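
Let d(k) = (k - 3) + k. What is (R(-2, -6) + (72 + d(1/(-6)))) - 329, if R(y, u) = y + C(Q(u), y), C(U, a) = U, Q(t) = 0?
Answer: -787/3 ≈ -262.33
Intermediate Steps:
R(y, u) = y (R(y, u) = y + 0 = y)
d(k) = -3 + 2*k (d(k) = (-3 + k) + k = -3 + 2*k)
(R(-2, -6) + (72 + d(1/(-6)))) - 329 = (-2 + (72 + (-3 + 2/(-6)))) - 329 = (-2 + (72 + (-3 + 2*(-⅙)))) - 329 = (-2 + (72 + (-3 - ⅓))) - 329 = (-2 + (72 - 10/3)) - 329 = (-2 + 206/3) - 329 = 200/3 - 329 = -787/3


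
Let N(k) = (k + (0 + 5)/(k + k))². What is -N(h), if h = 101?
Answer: -416445649/40804 ≈ -10206.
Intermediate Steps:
N(k) = (k + 5/(2*k))² (N(k) = (k + 5/((2*k)))² = (k + 5*(1/(2*k)))² = (k + 5/(2*k))²)
-N(h) = -(5 + 2*101²)²/(4*101²) = -(5 + 2*10201)²/(4*10201) = -(5 + 20402)²/(4*10201) = -20407²/(4*10201) = -416445649/(4*10201) = -1*416445649/40804 = -416445649/40804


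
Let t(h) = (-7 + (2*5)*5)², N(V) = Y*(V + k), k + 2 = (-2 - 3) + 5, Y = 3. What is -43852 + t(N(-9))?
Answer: -42003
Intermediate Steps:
k = -2 (k = -2 + ((-2 - 3) + 5) = -2 + (-5 + 5) = -2 + 0 = -2)
N(V) = -6 + 3*V (N(V) = 3*(V - 2) = 3*(-2 + V) = -6 + 3*V)
t(h) = 1849 (t(h) = (-7 + 10*5)² = (-7 + 50)² = 43² = 1849)
-43852 + t(N(-9)) = -43852 + 1849 = -42003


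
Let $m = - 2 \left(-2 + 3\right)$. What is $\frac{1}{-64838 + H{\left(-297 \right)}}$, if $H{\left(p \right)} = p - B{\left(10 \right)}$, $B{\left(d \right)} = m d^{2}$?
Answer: $- \frac{1}{64935} \approx -1.54 \cdot 10^{-5}$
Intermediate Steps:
$m = -2$ ($m = \left(-2\right) 1 = -2$)
$B{\left(d \right)} = - 2 d^{2}$
$H{\left(p \right)} = 200 + p$ ($H{\left(p \right)} = p - - 2 \cdot 10^{2} = p - \left(-2\right) 100 = p - -200 = p + 200 = 200 + p$)
$\frac{1}{-64838 + H{\left(-297 \right)}} = \frac{1}{-64838 + \left(200 - 297\right)} = \frac{1}{-64838 - 97} = \frac{1}{-64935} = - \frac{1}{64935}$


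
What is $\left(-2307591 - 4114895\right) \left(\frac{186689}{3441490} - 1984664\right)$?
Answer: $\frac{21933435543769390053}{1720745} \approx 1.2746 \cdot 10^{13}$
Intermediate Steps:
$\left(-2307591 - 4114895\right) \left(\frac{186689}{3441490} - 1984664\right) = - 6422486 \left(186689 \cdot \frac{1}{3441490} - 1984664\right) = - 6422486 \left(\frac{186689}{3441490} - 1984664\right) = \left(-6422486\right) \left(- \frac{6830201122671}{3441490}\right) = \frac{21933435543769390053}{1720745}$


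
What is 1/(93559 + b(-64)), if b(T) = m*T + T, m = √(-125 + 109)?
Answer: 93495/8741380561 + 256*I/8741380561 ≈ 1.0696e-5 + 2.9286e-8*I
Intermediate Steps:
m = 4*I (m = √(-16) = 4*I ≈ 4.0*I)
b(T) = T + 4*I*T (b(T) = (4*I)*T + T = 4*I*T + T = T + 4*I*T)
1/(93559 + b(-64)) = 1/(93559 - 64*(1 + 4*I)) = 1/(93559 + (-64 - 256*I)) = 1/(93495 - 256*I) = (93495 + 256*I)/8741380561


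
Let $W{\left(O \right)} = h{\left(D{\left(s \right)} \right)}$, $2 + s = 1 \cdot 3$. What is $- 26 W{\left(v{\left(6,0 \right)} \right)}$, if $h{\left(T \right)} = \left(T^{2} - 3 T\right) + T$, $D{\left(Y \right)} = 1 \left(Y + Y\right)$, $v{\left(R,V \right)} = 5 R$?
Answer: $0$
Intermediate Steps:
$s = 1$ ($s = -2 + 1 \cdot 3 = -2 + 3 = 1$)
$D{\left(Y \right)} = 2 Y$ ($D{\left(Y \right)} = 1 \cdot 2 Y = 2 Y$)
$h{\left(T \right)} = T^{2} - 2 T$
$W{\left(O \right)} = 0$ ($W{\left(O \right)} = 2 \cdot 1 \left(-2 + 2 \cdot 1\right) = 2 \left(-2 + 2\right) = 2 \cdot 0 = 0$)
$- 26 W{\left(v{\left(6,0 \right)} \right)} = \left(-26\right) 0 = 0$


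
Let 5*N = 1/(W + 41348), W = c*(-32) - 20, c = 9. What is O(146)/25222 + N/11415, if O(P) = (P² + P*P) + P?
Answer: 50100695274611/29539476738000 ≈ 1.6961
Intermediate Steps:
W = -308 (W = 9*(-32) - 20 = -288 - 20 = -308)
N = 1/205200 (N = 1/(5*(-308 + 41348)) = (⅕)/41040 = (⅕)*(1/41040) = 1/205200 ≈ 4.8733e-6)
O(P) = P + 2*P² (O(P) = (P² + P²) + P = 2*P² + P = P + 2*P²)
O(146)/25222 + N/11415 = (146*(1 + 2*146))/25222 + (1/205200)/11415 = (146*(1 + 292))*(1/25222) + (1/205200)*(1/11415) = (146*293)*(1/25222) + 1/2342358000 = 42778*(1/25222) + 1/2342358000 = 21389/12611 + 1/2342358000 = 50100695274611/29539476738000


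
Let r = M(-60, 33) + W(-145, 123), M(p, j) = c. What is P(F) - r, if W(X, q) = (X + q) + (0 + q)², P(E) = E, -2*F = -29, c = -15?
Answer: -30155/2 ≈ -15078.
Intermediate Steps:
M(p, j) = -15
F = 29/2 (F = -½*(-29) = 29/2 ≈ 14.500)
W(X, q) = X + q + q² (W(X, q) = (X + q) + q² = X + q + q²)
r = 15092 (r = -15 + (-145 + 123 + 123²) = -15 + (-145 + 123 + 15129) = -15 + 15107 = 15092)
P(F) - r = 29/2 - 1*15092 = 29/2 - 15092 = -30155/2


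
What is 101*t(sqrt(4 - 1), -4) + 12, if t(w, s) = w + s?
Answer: -392 + 101*sqrt(3) ≈ -217.06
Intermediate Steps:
t(w, s) = s + w
101*t(sqrt(4 - 1), -4) + 12 = 101*(-4 + sqrt(4 - 1)) + 12 = 101*(-4 + sqrt(3)) + 12 = (-404 + 101*sqrt(3)) + 12 = -392 + 101*sqrt(3)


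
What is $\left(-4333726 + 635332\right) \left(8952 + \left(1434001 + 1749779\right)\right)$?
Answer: $-11807980872408$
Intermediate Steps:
$\left(-4333726 + 635332\right) \left(8952 + \left(1434001 + 1749779\right)\right) = - 3698394 \left(8952 + 3183780\right) = \left(-3698394\right) 3192732 = -11807980872408$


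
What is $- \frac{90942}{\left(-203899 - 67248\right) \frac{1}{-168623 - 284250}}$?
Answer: $- \frac{1790659842}{11789} \approx -1.5189 \cdot 10^{5}$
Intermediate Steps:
$- \frac{90942}{\left(-203899 - 67248\right) \frac{1}{-168623 - 284250}} = - \frac{90942}{\left(-203899 - 67248\right) \frac{1}{-452873}} = - \frac{90942}{\left(-271147\right) \left(- \frac{1}{452873}\right)} = - \frac{90942}{\frac{271147}{452873}} = \left(-90942\right) \frac{452873}{271147} = - \frac{1790659842}{11789}$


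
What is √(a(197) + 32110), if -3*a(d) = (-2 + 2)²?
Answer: 13*√190 ≈ 179.19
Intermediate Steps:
a(d) = 0 (a(d) = -(-2 + 2)²/3 = -⅓*0² = -⅓*0 = 0)
√(a(197) + 32110) = √(0 + 32110) = √32110 = 13*√190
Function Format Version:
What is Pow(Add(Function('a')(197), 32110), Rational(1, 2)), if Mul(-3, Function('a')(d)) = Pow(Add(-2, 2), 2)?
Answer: Mul(13, Pow(190, Rational(1, 2))) ≈ 179.19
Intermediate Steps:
Function('a')(d) = 0 (Function('a')(d) = Mul(Rational(-1, 3), Pow(Add(-2, 2), 2)) = Mul(Rational(-1, 3), Pow(0, 2)) = Mul(Rational(-1, 3), 0) = 0)
Pow(Add(Function('a')(197), 32110), Rational(1, 2)) = Pow(Add(0, 32110), Rational(1, 2)) = Pow(32110, Rational(1, 2)) = Mul(13, Pow(190, Rational(1, 2)))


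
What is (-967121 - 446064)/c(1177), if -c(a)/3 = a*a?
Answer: 1413185/4155987 ≈ 0.34004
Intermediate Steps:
c(a) = -3*a² (c(a) = -3*a*a = -3*a²)
(-967121 - 446064)/c(1177) = (-967121 - 446064)/((-3*1177²)) = -1413185/((-3*1385329)) = -1413185/(-4155987) = -1413185*(-1/4155987) = 1413185/4155987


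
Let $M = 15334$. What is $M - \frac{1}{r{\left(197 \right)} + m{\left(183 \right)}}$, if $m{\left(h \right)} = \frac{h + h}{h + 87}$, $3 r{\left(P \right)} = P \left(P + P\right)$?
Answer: $\frac{17853851509}{1164331} \approx 15334.0$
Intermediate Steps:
$r{\left(P \right)} = \frac{2 P^{2}}{3}$ ($r{\left(P \right)} = \frac{P \left(P + P\right)}{3} = \frac{P 2 P}{3} = \frac{2 P^{2}}{3}$)
$m{\left(h \right)} = \frac{2 h}{87 + h}$
$M - \frac{1}{r{\left(197 \right)} + m{\left(183 \right)}} = 15334 - \frac{1}{\frac{2 \cdot 197^{2}}{3} + 2 \cdot 183 \frac{1}{87 + 183}} = 15334 - \frac{1}{\frac{2}{3} \cdot 38809 + 2 \cdot 183 \cdot \frac{1}{270}} = 15334 - \frac{1}{\frac{77618}{3} + 2 \cdot 183 \cdot \frac{1}{270}} = 15334 - \frac{1}{\frac{77618}{3} + \frac{61}{45}} = 15334 - \frac{1}{\frac{1164331}{45}} = 15334 - \frac{45}{1164331} = \frac{17853851509}{1164331}$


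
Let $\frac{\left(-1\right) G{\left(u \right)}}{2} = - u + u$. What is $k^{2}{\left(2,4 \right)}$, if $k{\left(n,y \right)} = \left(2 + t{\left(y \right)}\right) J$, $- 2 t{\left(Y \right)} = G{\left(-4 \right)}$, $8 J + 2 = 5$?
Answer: $\frac{9}{16} \approx 0.5625$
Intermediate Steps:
$J = \frac{3}{8}$ ($J = - \frac{1}{4} + \frac{1}{8} \cdot 5 = - \frac{1}{4} + \frac{5}{8} = \frac{3}{8} \approx 0.375$)
$G{\left(u \right)} = 0$ ($G{\left(u \right)} = - 2 \left(- u + u\right) = \left(-2\right) 0 = 0$)
$t{\left(Y \right)} = 0$ ($t{\left(Y \right)} = \left(- \frac{1}{2}\right) 0 = 0$)
$k{\left(n,y \right)} = \frac{3}{4}$ ($k{\left(n,y \right)} = \left(2 + 0\right) \frac{3}{8} = 2 \cdot \frac{3}{8} = \frac{3}{4}$)
$k^{2}{\left(2,4 \right)} = \left(\frac{3}{4}\right)^{2} = \frac{9}{16}$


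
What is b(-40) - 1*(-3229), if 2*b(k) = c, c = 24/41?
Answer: 132401/41 ≈ 3229.3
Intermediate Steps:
c = 24/41 (c = 24*(1/41) = 24/41 ≈ 0.58537)
b(k) = 12/41 (b(k) = (1/2)*(24/41) = 12/41)
b(-40) - 1*(-3229) = 12/41 - 1*(-3229) = 12/41 + 3229 = 132401/41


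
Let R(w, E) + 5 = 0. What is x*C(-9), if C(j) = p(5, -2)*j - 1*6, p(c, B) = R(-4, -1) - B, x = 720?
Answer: 15120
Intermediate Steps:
R(w, E) = -5 (R(w, E) = -5 + 0 = -5)
p(c, B) = -5 - B
C(j) = -6 - 3*j (C(j) = (-5 - 1*(-2))*j - 1*6 = (-5 + 2)*j - 6 = -3*j - 6 = -6 - 3*j)
x*C(-9) = 720*(-6 - 3*(-9)) = 720*(-6 + 27) = 720*21 = 15120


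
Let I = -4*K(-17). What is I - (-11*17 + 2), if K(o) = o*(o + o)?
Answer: -2127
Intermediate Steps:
K(o) = 2*o² (K(o) = o*(2*o) = 2*o²)
I = -2312 (I = -8*(-17)² = -8*289 = -4*578 = -2312)
I - (-11*17 + 2) = -2312 - (-11*17 + 2) = -2312 - (-187 + 2) = -2312 - 1*(-185) = -2312 + 185 = -2127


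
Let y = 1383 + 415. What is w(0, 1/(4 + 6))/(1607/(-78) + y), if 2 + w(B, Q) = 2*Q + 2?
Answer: 78/693185 ≈ 0.00011252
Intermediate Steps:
y = 1798
w(B, Q) = 2*Q (w(B, Q) = -2 + (2*Q + 2) = -2 + (2 + 2*Q) = 2*Q)
w(0, 1/(4 + 6))/(1607/(-78) + y) = (2/(4 + 6))/(1607/(-78) + 1798) = (2/10)/(1607*(-1/78) + 1798) = (2*(⅒))/(-1607/78 + 1798) = (⅕)/(138637/78) = (78/138637)*(⅕) = 78/693185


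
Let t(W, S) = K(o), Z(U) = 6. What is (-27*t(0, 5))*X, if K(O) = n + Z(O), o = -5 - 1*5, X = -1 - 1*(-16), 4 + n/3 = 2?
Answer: 0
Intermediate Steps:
n = -6 (n = -12 + 3*2 = -12 + 6 = -6)
X = 15 (X = -1 + 16 = 15)
o = -10 (o = -5 - 5 = -10)
K(O) = 0 (K(O) = -6 + 6 = 0)
t(W, S) = 0
(-27*t(0, 5))*X = -27*0*15 = 0*15 = 0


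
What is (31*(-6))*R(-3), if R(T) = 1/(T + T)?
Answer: 31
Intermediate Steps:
R(T) = 1/(2*T)
(31*(-6))*R(-3) = (31*(-6))*((½)/(-3)) = -93*(-1)/3 = -186*(-⅙) = 31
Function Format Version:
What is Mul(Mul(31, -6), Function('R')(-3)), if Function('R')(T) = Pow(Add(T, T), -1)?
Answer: 31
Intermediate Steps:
Function('R')(T) = Mul(Rational(1, 2), Pow(T, -1)) (Function('R')(T) = Pow(Mul(2, T), -1) = Mul(Rational(1, 2), Pow(T, -1)))
Mul(Mul(31, -6), Function('R')(-3)) = Mul(Mul(31, -6), Mul(Rational(1, 2), Pow(-3, -1))) = Mul(-186, Mul(Rational(1, 2), Rational(-1, 3))) = Mul(-186, Rational(-1, 6)) = 31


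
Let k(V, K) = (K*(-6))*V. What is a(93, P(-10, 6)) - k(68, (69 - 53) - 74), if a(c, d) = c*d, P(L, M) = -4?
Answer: -24036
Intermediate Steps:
k(V, K) = -6*K*V (k(V, K) = (-6*K)*V = -6*K*V)
a(93, P(-10, 6)) - k(68, (69 - 53) - 74) = 93*(-4) - (-6)*((69 - 53) - 74)*68 = -372 - (-6)*(16 - 74)*68 = -372 - (-6)*(-58)*68 = -372 - 1*23664 = -372 - 23664 = -24036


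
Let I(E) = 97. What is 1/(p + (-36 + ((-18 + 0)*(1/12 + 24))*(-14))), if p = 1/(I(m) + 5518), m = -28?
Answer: 5615/33875296 ≈ 0.00016575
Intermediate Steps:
p = 1/5615 (p = 1/(97 + 5518) = 1/5615 ≈ 0.00017809)
1/(p + (-36 + ((-18 + 0)*(1/12 + 24))*(-14))) = 1/(1/5615 + (-36 + ((-18 + 0)*(1/12 + 24))*(-14))) = 1/(1/5615 + (-36 - 18*(1/12 + 24)*(-14))) = 1/(1/5615 + (-36 - 18*289/12*(-14))) = 1/(1/5615 + (-36 - 867/2*(-14))) = 1/(1/5615 + (-36 + 6069)) = 1/(1/5615 + 6033) = 1/(33875296/5615) = 5615/33875296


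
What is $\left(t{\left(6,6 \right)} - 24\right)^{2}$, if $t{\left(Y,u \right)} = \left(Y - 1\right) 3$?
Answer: $81$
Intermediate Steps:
$t{\left(Y,u \right)} = -3 + 3 Y$ ($t{\left(Y,u \right)} = \left(-1 + Y\right) 3 = -3 + 3 Y$)
$\left(t{\left(6,6 \right)} - 24\right)^{2} = \left(\left(-3 + 3 \cdot 6\right) - 24\right)^{2} = \left(\left(-3 + 18\right) - 24\right)^{2} = \left(15 - 24\right)^{2} = \left(-9\right)^{2} = 81$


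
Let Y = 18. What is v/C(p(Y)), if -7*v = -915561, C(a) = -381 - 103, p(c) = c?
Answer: -915561/3388 ≈ -270.24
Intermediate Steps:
C(a) = -484
v = 915561/7 (v = -1/7*(-915561) = 915561/7 ≈ 1.3079e+5)
v/C(p(Y)) = (915561/7)/(-484) = (915561/7)*(-1/484) = -915561/3388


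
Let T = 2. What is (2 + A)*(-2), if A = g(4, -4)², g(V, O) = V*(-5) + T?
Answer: -652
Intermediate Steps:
g(V, O) = 2 - 5*V (g(V, O) = V*(-5) + 2 = -5*V + 2 = 2 - 5*V)
A = 324 (A = (2 - 5*4)² = (2 - 20)² = (-18)² = 324)
(2 + A)*(-2) = (2 + 324)*(-2) = 326*(-2) = -652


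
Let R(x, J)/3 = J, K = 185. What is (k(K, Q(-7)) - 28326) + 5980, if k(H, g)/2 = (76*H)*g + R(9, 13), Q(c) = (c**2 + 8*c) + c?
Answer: -415948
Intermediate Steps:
Q(c) = c**2 + 9*c
R(x, J) = 3*J
k(H, g) = 78 + 152*H*g (k(H, g) = 2*((76*H)*g + 3*13) = 2*(76*H*g + 39) = 2*(39 + 76*H*g) = 78 + 152*H*g)
(k(K, Q(-7)) - 28326) + 5980 = ((78 + 152*185*(-7*(9 - 7))) - 28326) + 5980 = ((78 + 152*185*(-7*2)) - 28326) + 5980 = ((78 + 152*185*(-14)) - 28326) + 5980 = ((78 - 393680) - 28326) + 5980 = (-393602 - 28326) + 5980 = -421928 + 5980 = -415948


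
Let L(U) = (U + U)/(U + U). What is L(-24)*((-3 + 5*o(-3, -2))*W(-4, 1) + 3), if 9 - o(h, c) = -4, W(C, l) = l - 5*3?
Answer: -865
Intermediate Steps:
W(C, l) = -15 + l (W(C, l) = l - 15 = -15 + l)
o(h, c) = 13 (o(h, c) = 9 - 1*(-4) = 9 + 4 = 13)
L(U) = 1 (L(U) = (2*U)/((2*U)) = (2*U)*(1/(2*U)) = 1)
L(-24)*((-3 + 5*o(-3, -2))*W(-4, 1) + 3) = 1*((-3 + 5*13)*(-15 + 1) + 3) = 1*((-3 + 65)*(-14) + 3) = 1*(62*(-14) + 3) = 1*(-868 + 3) = 1*(-865) = -865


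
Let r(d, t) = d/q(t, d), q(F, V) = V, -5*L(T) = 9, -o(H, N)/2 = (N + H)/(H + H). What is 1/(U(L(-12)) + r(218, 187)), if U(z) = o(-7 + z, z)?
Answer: -44/9 ≈ -4.8889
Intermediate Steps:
o(H, N) = -(H + N)/H (o(H, N) = -2*(N + H)/(H + H) = -2*(H + N)/(2*H) = -2*(H + N)*1/(2*H) = -(H + N)/H)
L(T) = -9/5 (L(T) = -1/5*9 = -9/5)
U(z) = (7 - 2*z)/(-7 + z) (U(z) = (-(-7 + z) - z)/(-7 + z) = ((7 - z) - z)/(-7 + z) = (7 - 2*z)/(-7 + z))
r(d, t) = 1 (r(d, t) = d/d = 1)
1/(U(L(-12)) + r(218, 187)) = 1/((7 - 2*(-9/5))/(-7 - 9/5) + 1) = 1/((7 + 18/5)/(-44/5) + 1) = 1/(-5/44*53/5 + 1) = 1/(-53/44 + 1) = 1/(-9/44) = -44/9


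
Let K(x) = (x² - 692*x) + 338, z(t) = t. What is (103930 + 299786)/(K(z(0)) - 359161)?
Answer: -403716/358823 ≈ -1.1251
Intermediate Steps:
K(x) = 338 + x² - 692*x
(103930 + 299786)/(K(z(0)) - 359161) = (103930 + 299786)/((338 + 0² - 692*0) - 359161) = 403716/((338 + 0 + 0) - 359161) = 403716/(338 - 359161) = 403716/(-358823) = 403716*(-1/358823) = -403716/358823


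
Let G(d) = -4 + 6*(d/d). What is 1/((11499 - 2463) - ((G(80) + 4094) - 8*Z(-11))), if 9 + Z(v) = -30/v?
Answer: 11/53788 ≈ 0.00020451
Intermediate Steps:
G(d) = 2 (G(d) = -4 + 6*1 = -4 + 6 = 2)
Z(v) = -9 - 30/v
1/((11499 - 2463) - ((G(80) + 4094) - 8*Z(-11))) = 1/((11499 - 2463) - ((2 + 4094) - 8*(-9 - 30/(-11)))) = 1/(9036 - (4096 - 8*(-9 - 30*(-1/11)))) = 1/(9036 - (4096 - 8*(-9 + 30/11))) = 1/(9036 - (4096 - 8*(-69/11))) = 1/(9036 - (4096 + 552/11)) = 1/(9036 - 1*45608/11) = 1/(9036 - 45608/11) = 1/(53788/11) = 11/53788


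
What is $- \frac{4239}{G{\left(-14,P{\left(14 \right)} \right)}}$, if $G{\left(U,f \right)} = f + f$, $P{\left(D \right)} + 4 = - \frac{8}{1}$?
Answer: $\frac{1413}{8} \approx 176.63$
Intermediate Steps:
$P{\left(D \right)} = -12$ ($P{\left(D \right)} = -4 - \frac{8}{1} = -4 - 8 = -12$)
$G{\left(U,f \right)} = 2 f$
$- \frac{4239}{G{\left(-14,P{\left(14 \right)} \right)}} = - \frac{4239}{2 \left(-12\right)} = - \frac{4239}{-24} = \left(-4239\right) \left(- \frac{1}{24}\right) = \frac{1413}{8}$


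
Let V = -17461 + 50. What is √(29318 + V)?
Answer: 63*√3 ≈ 109.12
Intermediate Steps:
V = -17411
√(29318 + V) = √(29318 - 17411) = √11907 = 63*√3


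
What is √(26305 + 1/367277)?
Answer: 3*√394260493745958/367277 ≈ 162.19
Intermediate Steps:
√(26305 + 1/367277) = √(9661221486/367277) = 3*√394260493745958/367277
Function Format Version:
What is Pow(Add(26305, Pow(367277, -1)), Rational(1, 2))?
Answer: Mul(Rational(3, 367277), Pow(394260493745958, Rational(1, 2))) ≈ 162.19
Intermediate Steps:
Pow(Add(26305, Pow(367277, -1)), Rational(1, 2)) = Pow(Add(26305, Rational(1, 367277)), Rational(1, 2)) = Pow(Rational(9661221486, 367277), Rational(1, 2)) = Mul(Rational(3, 367277), Pow(394260493745958, Rational(1, 2)))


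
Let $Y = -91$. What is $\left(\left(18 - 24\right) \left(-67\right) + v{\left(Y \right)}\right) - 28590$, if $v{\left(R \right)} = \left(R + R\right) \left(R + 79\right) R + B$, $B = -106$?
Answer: $-227038$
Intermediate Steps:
$v{\left(R \right)} = -106 + 2 R^{2} \left(79 + R\right)$ ($v{\left(R \right)} = \left(R + R\right) \left(R + 79\right) R - 106 = 2 R \left(79 + R\right) R - 106 = 2 R^{2} \left(79 + R\right) - 106 = -106 + 2 R^{2} \left(79 + R\right)$)
$\left(\left(18 - 24\right) \left(-67\right) + v{\left(Y \right)}\right) - 28590 = \left(\left(18 - 24\right) \left(-67\right) + \left(-106 + 2 \left(-91\right)^{3} + 158 \left(-91\right)^{2}\right)\right) - 28590 = \left(\left(-6\right) \left(-67\right) + \left(-106 + 2 \left(-753571\right) + 158 \cdot 8281\right)\right) - 28590 = \left(402 - 198850\right) - 28590 = -198448 - 28590 = -227038$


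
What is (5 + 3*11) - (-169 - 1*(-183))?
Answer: 24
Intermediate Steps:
(5 + 3*11) - (-169 - 1*(-183)) = (5 + 33) - (-169 + 183) = 38 - 1*14 = 38 - 14 = 24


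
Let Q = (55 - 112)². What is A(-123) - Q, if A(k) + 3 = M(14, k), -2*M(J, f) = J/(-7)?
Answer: -3251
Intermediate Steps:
M(J, f) = J/14 (M(J, f) = -J/(2*(-7)) = -J*(-1)/(2*7) = -(-1)*J/14 = J/14)
Q = 3249 (Q = (-57)² = 3249)
A(k) = -2 (A(k) = -3 + (1/14)*14 = -3 + 1 = -2)
A(-123) - Q = -2 - 1*3249 = -2 - 3249 = -3251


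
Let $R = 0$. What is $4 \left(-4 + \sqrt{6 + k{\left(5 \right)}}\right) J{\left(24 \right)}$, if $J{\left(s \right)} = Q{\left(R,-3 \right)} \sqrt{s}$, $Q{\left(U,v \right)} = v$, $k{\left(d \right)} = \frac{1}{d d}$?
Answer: $\frac{24 \sqrt{6} \left(20 - \sqrt{151}\right)}{5} \approx 90.672$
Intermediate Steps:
$k{\left(d \right)} = \frac{1}{d^{2}}$
$J{\left(s \right)} = - 3 \sqrt{s}$
$4 \left(-4 + \sqrt{6 + k{\left(5 \right)}}\right) J{\left(24 \right)} = 4 \left(-4 + \sqrt{6 + \frac{1}{25}}\right) \left(- 3 \sqrt{24}\right) = 4 \left(-4 + \sqrt{6 + \frac{1}{25}}\right) \left(- 3 \cdot 2 \sqrt{6}\right) = 4 \left(-4 + \sqrt{\frac{151}{25}}\right) \left(- 6 \sqrt{6}\right) = 4 \left(-4 + \frac{\sqrt{151}}{5}\right) \left(- 6 \sqrt{6}\right) = \left(-16 + \frac{4 \sqrt{151}}{5}\right) \left(- 6 \sqrt{6}\right) = - 6 \sqrt{6} \left(-16 + \frac{4 \sqrt{151}}{5}\right)$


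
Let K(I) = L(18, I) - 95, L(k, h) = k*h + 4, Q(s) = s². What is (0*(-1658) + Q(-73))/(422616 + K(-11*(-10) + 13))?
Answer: 5329/424739 ≈ 0.012547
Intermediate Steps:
L(k, h) = 4 + h*k (L(k, h) = h*k + 4 = 4 + h*k)
K(I) = -91 + 18*I (K(I) = (4 + I*18) - 95 = (4 + 18*I) - 95 = -91 + 18*I)
(0*(-1658) + Q(-73))/(422616 + K(-11*(-10) + 13)) = (0*(-1658) + (-73)²)/(422616 + (-91 + 18*(-11*(-10) + 13))) = (0 + 5329)/(422616 + (-91 + 18*(110 + 13))) = 5329/(422616 + (-91 + 18*123)) = 5329/(422616 + (-91 + 2214)) = 5329/(422616 + 2123) = 5329/424739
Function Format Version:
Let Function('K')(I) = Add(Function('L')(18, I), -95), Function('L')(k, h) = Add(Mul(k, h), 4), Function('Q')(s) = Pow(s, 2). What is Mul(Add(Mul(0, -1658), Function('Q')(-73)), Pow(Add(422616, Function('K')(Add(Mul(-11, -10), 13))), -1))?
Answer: Rational(5329, 424739) ≈ 0.012547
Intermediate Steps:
Function('L')(k, h) = Add(4, Mul(h, k)) (Function('L')(k, h) = Add(Mul(h, k), 4) = Add(4, Mul(h, k)))
Function('K')(I) = Add(-91, Mul(18, I)) (Function('K')(I) = Add(Add(4, Mul(I, 18)), -95) = Add(Add(4, Mul(18, I)), -95) = Add(-91, Mul(18, I)))
Mul(Add(Mul(0, -1658), Function('Q')(-73)), Pow(Add(422616, Function('K')(Add(Mul(-11, -10), 13))), -1)) = Mul(Add(Mul(0, -1658), Pow(-73, 2)), Pow(Add(422616, Add(-91, Mul(18, Add(Mul(-11, -10), 13)))), -1)) = Mul(Add(0, 5329), Pow(Add(422616, Add(-91, Mul(18, Add(110, 13)))), -1)) = Mul(5329, Pow(Add(422616, Add(-91, Mul(18, 123))), -1)) = Mul(5329, Pow(Add(422616, Add(-91, 2214)), -1)) = Mul(5329, Pow(Add(422616, 2123), -1)) = Mul(5329, Pow(424739, -1)) = Mul(5329, Rational(1, 424739)) = Rational(5329, 424739)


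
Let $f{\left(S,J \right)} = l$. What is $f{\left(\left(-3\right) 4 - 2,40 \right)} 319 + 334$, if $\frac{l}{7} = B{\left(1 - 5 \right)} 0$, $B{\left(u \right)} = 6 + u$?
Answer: $334$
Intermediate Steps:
$l = 0$ ($l = 7 \left(6 + \left(1 - 5\right)\right) 0 = 7 \left(6 - 4\right) 0 = 7 \cdot 2 \cdot 0 = 7 \cdot 0 = 0$)
$f{\left(S,J \right)} = 0$
$f{\left(\left(-3\right) 4 - 2,40 \right)} 319 + 334 = 0 \cdot 319 + 334 = 0 + 334 = 334$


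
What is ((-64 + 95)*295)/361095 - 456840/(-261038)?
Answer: 356063473/200552163 ≈ 1.7754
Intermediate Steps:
((-64 + 95)*295)/361095 - 456840/(-261038) = (31*295)*(1/361095) - 456840*(-1/261038) = 9145*(1/361095) + 4860/2777 = 1829/72219 + 4860/2777 = 356063473/200552163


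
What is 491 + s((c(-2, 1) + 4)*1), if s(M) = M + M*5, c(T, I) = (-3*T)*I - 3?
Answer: 533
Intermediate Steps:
c(T, I) = -3 - 3*I*T (c(T, I) = -3*I*T - 3 = -3 - 3*I*T)
s(M) = 6*M (s(M) = M + 5*M = 6*M)
491 + s((c(-2, 1) + 4)*1) = 491 + 6*(((-3 - 3*1*(-2)) + 4)*1) = 491 + 6*(((-3 + 6) + 4)*1) = 491 + 6*((3 + 4)*1) = 491 + 6*(7*1) = 491 + 6*7 = 491 + 42 = 533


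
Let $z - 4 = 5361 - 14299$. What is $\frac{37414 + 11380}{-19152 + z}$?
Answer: $- \frac{787}{453} \approx -1.7373$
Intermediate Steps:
$z = -8934$ ($z = 4 + \left(5361 - 14299\right) = 4 - 8938 = -8934$)
$\frac{37414 + 11380}{-19152 + z} = \frac{37414 + 11380}{-19152 - 8934} = \frac{48794}{-28086} = 48794 \left(- \frac{1}{28086}\right) = - \frac{787}{453}$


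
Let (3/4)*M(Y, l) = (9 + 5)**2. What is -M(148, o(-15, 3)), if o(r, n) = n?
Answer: -784/3 ≈ -261.33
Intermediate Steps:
M(Y, l) = 784/3 (M(Y, l) = 4*(9 + 5)**2/3 = (4/3)*14**2 = (4/3)*196 = 784/3)
-M(148, o(-15, 3)) = -1*784/3 = -784/3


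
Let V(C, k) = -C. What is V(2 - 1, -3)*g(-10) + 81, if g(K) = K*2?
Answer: 101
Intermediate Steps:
g(K) = 2*K
V(2 - 1, -3)*g(-10) + 81 = (-(2 - 1))*(2*(-10)) + 81 = -1*1*(-20) + 81 = -1*(-20) + 81 = 20 + 81 = 101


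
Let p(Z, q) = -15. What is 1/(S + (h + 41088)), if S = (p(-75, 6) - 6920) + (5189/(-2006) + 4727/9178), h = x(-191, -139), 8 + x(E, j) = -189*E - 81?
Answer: 4602767/322934405451 ≈ 1.4253e-5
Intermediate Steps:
x(E, j) = -89 - 189*E (x(E, j) = -8 + (-189*E - 81) = -8 + (-81 - 189*E) = -89 - 189*E)
h = 36010 (h = -89 - 189*(-191) = -89 + 36099 = 36010)
S = -31929724715/4602767 (S = (-15 - 6920) + (5189/(-2006) + 4727/9178) = -6935 + (5189*(-1/2006) + 4727*(1/9178)) = -6935 + (-5189/2006 + 4727/9178) = -6935 - 9535570/4602767 = -31929724715/4602767 ≈ -6937.1)
1/(S + (h + 41088)) = 1/(-31929724715/4602767 + (36010 + 41088)) = 1/(-31929724715/4602767 + 77098) = 1/(322934405451/4602767) = 4602767/322934405451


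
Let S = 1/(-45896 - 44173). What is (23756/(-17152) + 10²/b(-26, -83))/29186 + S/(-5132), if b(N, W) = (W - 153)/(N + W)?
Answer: 1309788298826401/853263884233213824 ≈ 0.0015350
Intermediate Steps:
S = -1/90069 (S = 1/(-90069) = -1/90069 ≈ -1.1103e-5)
b(N, W) = (-153 + W)/(N + W)
(23756/(-17152) + 10²/b(-26, -83))/29186 + S/(-5132) = (23756/(-17152) + 10²/(((-153 - 83)/(-26 - 83))))/29186 - 1/90069/(-5132) = (23756*(-1/17152) + 100/((-236/(-109))))*(1/29186) - 1/90069*(-1/5132) = (-5939/4288 + 100/((-1/109*(-236))))*(1/29186) + 1/462234108 = (-5939/4288 + 100/(236/109))*(1/29186) + 1/462234108 = (-5939/4288 + 100*(109/236))*(1/29186) + 1/462234108 = (-5939/4288 + 2725/59)*(1/29186) + 1/462234108 = (11334399/252992)*(1/29186) + 1/462234108 = 11334399/7383824512 + 1/462234108 = 1309788298826401/853263884233213824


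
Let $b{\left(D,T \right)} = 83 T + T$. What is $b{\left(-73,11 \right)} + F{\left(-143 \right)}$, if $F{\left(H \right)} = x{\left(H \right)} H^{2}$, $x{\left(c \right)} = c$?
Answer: $-2923283$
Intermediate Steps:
$b{\left(D,T \right)} = 84 T$
$F{\left(H \right)} = H^{3}$ ($F{\left(H \right)} = H H^{2} = H^{3}$)
$b{\left(-73,11 \right)} + F{\left(-143 \right)} = 84 \cdot 11 + \left(-143\right)^{3} = 924 - 2924207 = -2923283$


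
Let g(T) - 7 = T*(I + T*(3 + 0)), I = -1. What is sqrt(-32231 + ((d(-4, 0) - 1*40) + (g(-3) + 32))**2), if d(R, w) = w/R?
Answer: I*sqrt(31390) ≈ 177.17*I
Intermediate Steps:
g(T) = 7 + T*(-1 + 3*T) (g(T) = 7 + T*(-1 + T*(3 + 0)) = 7 + T*(-1 + T*3) = 7 + T*(-1 + 3*T))
sqrt(-32231 + ((d(-4, 0) - 1*40) + (g(-3) + 32))**2) = sqrt(-32231 + ((0/(-4) - 1*40) + ((7 - 1*(-3) + 3*(-3)**2) + 32))**2) = sqrt(-32231 + ((0*(-1/4) - 40) + ((7 + 3 + 3*9) + 32))**2) = sqrt(-32231 + ((0 - 40) + ((7 + 3 + 27) + 32))**2) = sqrt(-32231 + (-40 + (37 + 32))**2) = sqrt(-32231 + (-40 + 69)**2) = sqrt(-32231 + 29**2) = sqrt(-32231 + 841) = sqrt(-31390) = I*sqrt(31390)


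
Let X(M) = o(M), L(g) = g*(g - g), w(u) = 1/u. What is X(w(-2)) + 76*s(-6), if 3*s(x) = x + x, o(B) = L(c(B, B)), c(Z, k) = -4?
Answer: -304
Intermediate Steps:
L(g) = 0 (L(g) = g*0 = 0)
o(B) = 0
X(M) = 0
s(x) = 2*x/3 (s(x) = (x + x)/3 = (2*x)/3 = 2*x/3)
X(w(-2)) + 76*s(-6) = 0 + 76*((⅔)*(-6)) = 0 + 76*(-4) = 0 - 304 = -304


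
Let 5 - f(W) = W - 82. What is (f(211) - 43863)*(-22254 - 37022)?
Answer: 2607373412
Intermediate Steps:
f(W) = 87 - W (f(W) = 5 - (W - 82) = 5 - (-82 + W) = 5 + (82 - W) = 87 - W)
(f(211) - 43863)*(-22254 - 37022) = ((87 - 1*211) - 43863)*(-22254 - 37022) = ((87 - 211) - 43863)*(-59276) = (-124 - 43863)*(-59276) = -43987*(-59276) = 2607373412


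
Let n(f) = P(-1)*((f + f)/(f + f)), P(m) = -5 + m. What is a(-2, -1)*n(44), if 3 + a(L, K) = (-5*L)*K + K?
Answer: 84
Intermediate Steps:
n(f) = -6 (n(f) = (-5 - 1)*((f + f)/(f + f)) = -6*2*f/(2*f) = -6*2*f*1/(2*f) = -6*1 = -6)
a(L, K) = -3 + K - 5*K*L (a(L, K) = -3 + ((-5*L)*K + K) = -3 + (-5*K*L + K) = -3 + (K - 5*K*L) = -3 + K - 5*K*L)
a(-2, -1)*n(44) = (-3 - 1 - 5*(-1)*(-2))*(-6) = (-3 - 1 - 10)*(-6) = -14*(-6) = 84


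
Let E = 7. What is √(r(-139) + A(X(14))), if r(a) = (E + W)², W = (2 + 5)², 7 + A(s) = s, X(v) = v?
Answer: √3143 ≈ 56.062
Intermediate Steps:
A(s) = -7 + s
W = 49 (W = 7² = 49)
r(a) = 3136 (r(a) = (7 + 49)² = 56² = 3136)
√(r(-139) + A(X(14))) = √(3136 + (-7 + 14)) = √(3136 + 7) = √3143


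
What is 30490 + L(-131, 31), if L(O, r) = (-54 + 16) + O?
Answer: 30321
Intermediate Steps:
L(O, r) = -38 + O
30490 + L(-131, 31) = 30490 + (-38 - 131) = 30490 - 169 = 30321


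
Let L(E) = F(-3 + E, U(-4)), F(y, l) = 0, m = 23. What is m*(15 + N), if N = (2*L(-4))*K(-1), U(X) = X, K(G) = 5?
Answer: 345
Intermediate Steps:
L(E) = 0
N = 0 (N = (2*0)*5 = 0*5 = 0)
m*(15 + N) = 23*(15 + 0) = 23*15 = 345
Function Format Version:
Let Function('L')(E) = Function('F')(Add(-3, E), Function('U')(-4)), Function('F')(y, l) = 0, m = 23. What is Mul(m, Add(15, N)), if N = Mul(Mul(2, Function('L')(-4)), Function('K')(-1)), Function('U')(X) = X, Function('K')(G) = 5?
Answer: 345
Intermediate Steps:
Function('L')(E) = 0
N = 0 (N = Mul(Mul(2, 0), 5) = Mul(0, 5) = 0)
Mul(m, Add(15, N)) = Mul(23, Add(15, 0)) = Mul(23, 15) = 345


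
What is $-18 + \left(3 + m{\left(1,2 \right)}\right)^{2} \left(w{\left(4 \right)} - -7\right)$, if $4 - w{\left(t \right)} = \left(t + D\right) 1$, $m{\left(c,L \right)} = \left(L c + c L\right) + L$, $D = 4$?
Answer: $225$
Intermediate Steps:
$m{\left(c,L \right)} = L + 2 L c$ ($m{\left(c,L \right)} = \left(L c + L c\right) + L = 2 L c + L = L + 2 L c$)
$w{\left(t \right)} = - t$ ($w{\left(t \right)} = 4 - \left(t + 4\right) 1 = 4 - \left(4 + t\right) 1 = 4 - \left(4 + t\right) = - t$)
$-18 + \left(3 + m{\left(1,2 \right)}\right)^{2} \left(w{\left(4 \right)} - -7\right) = -18 + \left(3 + 2 \left(1 + 2 \cdot 1\right)\right)^{2} \left(\left(-1\right) 4 - -7\right) = -18 + \left(3 + 2 \left(1 + 2\right)\right)^{2} \left(-4 + 7\right) = -18 + \left(3 + 2 \cdot 3\right)^{2} \cdot 3 = -18 + \left(3 + 6\right)^{2} \cdot 3 = -18 + 9^{2} \cdot 3 = -18 + 81 \cdot 3 = -18 + 243 = 225$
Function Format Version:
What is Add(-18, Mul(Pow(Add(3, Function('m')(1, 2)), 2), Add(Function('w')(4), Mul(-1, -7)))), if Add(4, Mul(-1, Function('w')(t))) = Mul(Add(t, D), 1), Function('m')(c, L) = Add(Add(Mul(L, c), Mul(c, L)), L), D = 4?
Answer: 225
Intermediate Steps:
Function('m')(c, L) = Add(L, Mul(2, L, c)) (Function('m')(c, L) = Add(Add(Mul(L, c), Mul(L, c)), L) = Add(Mul(2, L, c), L) = Add(L, Mul(2, L, c)))
Function('w')(t) = Mul(-1, t) (Function('w')(t) = Add(4, Mul(-1, Mul(Add(t, 4), 1))) = Add(4, Mul(-1, Mul(Add(4, t), 1))) = Add(4, Mul(-1, Add(4, t))) = Add(4, Add(-4, Mul(-1, t))) = Mul(-1, t))
Add(-18, Mul(Pow(Add(3, Function('m')(1, 2)), 2), Add(Function('w')(4), Mul(-1, -7)))) = Add(-18, Mul(Pow(Add(3, Mul(2, Add(1, Mul(2, 1)))), 2), Add(Mul(-1, 4), Mul(-1, -7)))) = Add(-18, Mul(Pow(Add(3, Mul(2, Add(1, 2))), 2), Add(-4, 7))) = Add(-18, Mul(Pow(Add(3, Mul(2, 3)), 2), 3)) = Add(-18, Mul(Pow(Add(3, 6), 2), 3)) = Add(-18, Mul(Pow(9, 2), 3)) = Add(-18, Mul(81, 3)) = Add(-18, 243) = 225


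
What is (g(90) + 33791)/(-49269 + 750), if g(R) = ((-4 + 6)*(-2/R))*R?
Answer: -33787/48519 ≈ -0.69637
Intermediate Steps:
g(R) = -4 (g(R) = (2*(-2/R))*R = (-4/R)*R = -4)
(g(90) + 33791)/(-49269 + 750) = (-4 + 33791)/(-49269 + 750) = 33787/(-48519) = 33787*(-1/48519) = -33787/48519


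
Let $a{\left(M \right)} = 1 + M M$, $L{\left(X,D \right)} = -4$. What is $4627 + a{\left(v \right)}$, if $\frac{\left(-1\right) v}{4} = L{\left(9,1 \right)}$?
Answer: $4884$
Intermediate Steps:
$v = 16$ ($v = \left(-4\right) \left(-4\right) = 16$)
$a{\left(M \right)} = 1 + M^{2}$
$4627 + a{\left(v \right)} = 4627 + \left(1 + 16^{2}\right) = 4627 + \left(1 + 256\right) = 4627 + 257 = 4884$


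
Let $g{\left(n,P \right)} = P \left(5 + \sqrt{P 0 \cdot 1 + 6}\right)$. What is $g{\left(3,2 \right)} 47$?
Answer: $470 + 94 \sqrt{6} \approx 700.25$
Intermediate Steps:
$g{\left(n,P \right)} = P \left(5 + \sqrt{6}\right)$ ($g{\left(n,P \right)} = P \left(5 + \sqrt{0 \cdot 1 + 6}\right) = P \left(5 + \sqrt{0 + 6}\right) = P \left(5 + \sqrt{6}\right)$)
$g{\left(3,2 \right)} 47 = 2 \left(5 + \sqrt{6}\right) 47 = \left(10 + 2 \sqrt{6}\right) 47 = 470 + 94 \sqrt{6}$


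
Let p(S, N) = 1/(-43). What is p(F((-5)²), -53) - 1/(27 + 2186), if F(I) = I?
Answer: -2256/95159 ≈ -0.023708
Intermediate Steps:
p(S, N) = -1/43
p(F((-5)²), -53) - 1/(27 + 2186) = -1/43 - 1/(27 + 2186) = -1/43 - 1/2213 = -2256/95159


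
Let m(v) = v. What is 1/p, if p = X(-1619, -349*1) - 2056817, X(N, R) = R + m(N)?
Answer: -1/2058785 ≈ -4.8572e-7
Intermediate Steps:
X(N, R) = N + R (X(N, R) = R + N = N + R)
p = -2058785 (p = (-1619 - 349*1) - 2056817 = (-1619 - 349) - 2056817 = -1968 - 2056817 = -2058785)
1/p = 1/(-2058785) = -1/2058785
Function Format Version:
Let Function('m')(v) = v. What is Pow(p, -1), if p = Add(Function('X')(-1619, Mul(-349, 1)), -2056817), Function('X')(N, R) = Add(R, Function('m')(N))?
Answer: Rational(-1, 2058785) ≈ -4.8572e-7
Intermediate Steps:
Function('X')(N, R) = Add(N, R) (Function('X')(N, R) = Add(R, N) = Add(N, R))
p = -2058785 (p = Add(Add(-1619, Mul(-349, 1)), -2056817) = Add(Add(-1619, -349), -2056817) = Add(-1968, -2056817) = -2058785)
Pow(p, -1) = Pow(-2058785, -1) = Rational(-1, 2058785)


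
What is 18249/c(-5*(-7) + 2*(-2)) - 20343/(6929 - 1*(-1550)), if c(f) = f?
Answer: 154102638/262849 ≈ 586.28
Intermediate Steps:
18249/c(-5*(-7) + 2*(-2)) - 20343/(6929 - 1*(-1550)) = 18249/(-5*(-7) + 2*(-2)) - 20343/(6929 - 1*(-1550)) = 18249/(35 - 4) - 20343/(6929 + 1550) = 18249/31 - 20343/8479 = 154102638/262849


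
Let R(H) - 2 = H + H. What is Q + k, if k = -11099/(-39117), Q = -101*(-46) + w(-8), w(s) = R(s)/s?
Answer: 727268543/156468 ≈ 4648.0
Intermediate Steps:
R(H) = 2 + 2*H (R(H) = 2 + (H + H) = 2 + 2*H)
w(s) = (2 + 2*s)/s
Q = 18591/4 (Q = -101*(-46) + (2 + 2/(-8)) = 4646 + (2 + 2*(-⅛)) = 4646 + (2 - ¼) = 4646 + 7/4 = 18591/4 ≈ 4647.8)
k = 11099/39117 (k = -11099*(-1/39117) = 11099/39117 ≈ 0.28374)
Q + k = 18591/4 + 11099/39117 = 727268543/156468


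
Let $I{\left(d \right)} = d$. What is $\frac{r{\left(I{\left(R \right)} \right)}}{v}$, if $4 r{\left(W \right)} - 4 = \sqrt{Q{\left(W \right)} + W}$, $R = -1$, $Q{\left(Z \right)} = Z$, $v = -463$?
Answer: $- \frac{1}{463} - \frac{i \sqrt{2}}{1852} \approx -0.0021598 - 0.00076361 i$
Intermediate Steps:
$r{\left(W \right)} = 1 + \frac{\sqrt{2} \sqrt{W}}{4}$ ($r{\left(W \right)} = 1 + \frac{\sqrt{W + W}}{4} = 1 + \frac{\sqrt{2 W}}{4} = 1 + \frac{\sqrt{2} \sqrt{W}}{4}$)
$\frac{r{\left(I{\left(R \right)} \right)}}{v} = \frac{1 + \frac{\sqrt{2} \sqrt{-1}}{4}}{-463} = \left(1 + \frac{\sqrt{2} i}{4}\right) \left(- \frac{1}{463}\right) = \left(1 + \frac{i \sqrt{2}}{4}\right) \left(- \frac{1}{463}\right) = - \frac{1}{463} - \frac{i \sqrt{2}}{1852}$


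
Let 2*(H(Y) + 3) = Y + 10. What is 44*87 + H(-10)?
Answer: 3825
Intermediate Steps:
H(Y) = 2 + Y/2 (H(Y) = -3 + (Y + 10)/2 = -3 + (10 + Y)/2 = -3 + (5 + Y/2) = 2 + Y/2)
44*87 + H(-10) = 44*87 + (2 + (½)*(-10)) = 3828 + (2 - 5) = 3828 - 3 = 3825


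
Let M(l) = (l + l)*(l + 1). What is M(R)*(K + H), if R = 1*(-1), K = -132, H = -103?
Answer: 0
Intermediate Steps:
R = -1
M(l) = 2*l*(1 + l) (M(l) = (2*l)*(1 + l) = 2*l*(1 + l))
M(R)*(K + H) = (2*(-1)*(1 - 1))*(-132 - 103) = (2*(-1)*0)*(-235) = 0*(-235) = 0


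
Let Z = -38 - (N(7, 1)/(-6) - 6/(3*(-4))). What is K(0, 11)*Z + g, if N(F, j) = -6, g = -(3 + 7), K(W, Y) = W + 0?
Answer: -10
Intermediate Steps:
K(W, Y) = W
g = -10 (g = -1*10 = -10)
Z = -79/2 (Z = -38 - (-6/(-6) - 6/(3*(-4))) = -38 - (-6*(-⅙) - 6/(-12)) = -38 - (1 - 6*(-1/12)) = -38 - (1 + ½) = -38 - 1*3/2 = -38 - 3/2 = -79/2 ≈ -39.500)
K(0, 11)*Z + g = 0*(-79/2) - 10 = 0 - 10 = -10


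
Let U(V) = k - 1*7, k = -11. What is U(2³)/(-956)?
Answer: 9/478 ≈ 0.018828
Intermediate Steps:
U(V) = -18 (U(V) = -11 - 1*7 = -11 - 7 = -18)
U(2³)/(-956) = -18/(-956) = -18*(-1/956) = 9/478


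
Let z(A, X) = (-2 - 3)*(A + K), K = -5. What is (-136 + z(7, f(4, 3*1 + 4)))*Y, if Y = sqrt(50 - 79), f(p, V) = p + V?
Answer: -146*I*sqrt(29) ≈ -786.23*I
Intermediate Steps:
f(p, V) = V + p
z(A, X) = 25 - 5*A (z(A, X) = (-2 - 3)*(A - 5) = -5*(-5 + A) = 25 - 5*A)
Y = I*sqrt(29) (Y = sqrt(-29) = I*sqrt(29) ≈ 5.3852*I)
(-136 + z(7, f(4, 3*1 + 4)))*Y = (-136 + (25 - 5*7))*(I*sqrt(29)) = (-136 + (25 - 35))*(I*sqrt(29)) = (-136 - 10)*(I*sqrt(29)) = -146*I*sqrt(29)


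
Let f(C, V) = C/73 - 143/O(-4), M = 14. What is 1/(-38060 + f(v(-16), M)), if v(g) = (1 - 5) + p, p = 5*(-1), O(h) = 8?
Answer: -584/22237551 ≈ -2.6262e-5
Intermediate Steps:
p = -5
v(g) = -9 (v(g) = (1 - 5) - 5 = -4 - 5 = -9)
f(C, V) = -143/8 + C/73 (f(C, V) = C/73 - 143/8 = -143/8 + C/73)
1/(-38060 + f(v(-16), M)) = 1/(-38060 + (-143/8 + (1/73)*(-9))) = 1/(-38060 + (-143/8 - 9/73)) = 1/(-38060 - 10511/584) = 1/(-22237551/584) = -584/22237551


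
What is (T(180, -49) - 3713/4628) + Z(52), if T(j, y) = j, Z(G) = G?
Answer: 1069983/4628 ≈ 231.20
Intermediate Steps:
(T(180, -49) - 3713/4628) + Z(52) = (180 - 3713/4628) + 52 = 829327/4628 + 52 = 1069983/4628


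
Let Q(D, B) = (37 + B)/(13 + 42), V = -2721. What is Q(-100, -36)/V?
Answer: -1/149655 ≈ -6.6820e-6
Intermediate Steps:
Q(D, B) = 37/55 + B/55 (Q(D, B) = (37 + B)/55 = (37 + B)*(1/55) = 37/55 + B/55)
Q(-100, -36)/V = (37/55 + (1/55)*(-36))/(-2721) = (37/55 - 36/55)*(-1/2721) = (1/55)*(-1/2721) = -1/149655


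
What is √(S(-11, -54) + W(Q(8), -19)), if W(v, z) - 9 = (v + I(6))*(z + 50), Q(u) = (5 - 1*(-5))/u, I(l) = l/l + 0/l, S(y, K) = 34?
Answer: √451/2 ≈ 10.618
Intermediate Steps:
I(l) = 1 (I(l) = 1 + 0 = 1)
Q(u) = 10/u (Q(u) = (5 + 5)/u = 10/u)
W(v, z) = 9 + (1 + v)*(50 + z) (W(v, z) = 9 + (v + 1)*(z + 50) = 9 + (1 + v)*(50 + z))
√(S(-11, -54) + W(Q(8), -19)) = √(34 + (59 - 19 + 50*(10/8) + (10/8)*(-19))) = √(34 + (59 - 19 + 50*(10*(⅛)) + (10*(⅛))*(-19))) = √(34 + (59 - 19 + 50*(5/4) + (5/4)*(-19))) = √(34 + (59 - 19 + 125/2 - 95/4)) = √(34 + 315/4) = √(451/4) = √451/2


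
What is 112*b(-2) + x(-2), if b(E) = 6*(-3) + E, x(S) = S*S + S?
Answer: -2238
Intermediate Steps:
x(S) = S + S² (x(S) = S² + S = S + S²)
b(E) = -18 + E
112*b(-2) + x(-2) = 112*(-18 - 2) - 2*(1 - 2) = 112*(-20) - 2*(-1) = -2240 + 2 = -2238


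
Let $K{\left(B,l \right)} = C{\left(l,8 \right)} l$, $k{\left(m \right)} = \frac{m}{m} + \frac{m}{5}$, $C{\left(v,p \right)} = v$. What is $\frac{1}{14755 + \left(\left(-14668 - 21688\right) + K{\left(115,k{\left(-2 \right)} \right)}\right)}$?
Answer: $- \frac{25}{540016} \approx -4.6295 \cdot 10^{-5}$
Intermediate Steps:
$k{\left(m \right)} = 1 + \frac{m}{5}$ ($k{\left(m \right)} = 1 + m \frac{1}{5} = 1 + \frac{m}{5}$)
$K{\left(B,l \right)} = l^{2}$ ($K{\left(B,l \right)} = l l = l^{2}$)
$\frac{1}{14755 + \left(\left(-14668 - 21688\right) + K{\left(115,k{\left(-2 \right)} \right)}\right)} = \frac{1}{14755 + \left(\left(-14668 - 21688\right) + \left(1 + \frac{1}{5} \left(-2\right)\right)^{2}\right)} = \frac{1}{14755 + \left(\left(-14668 - 21688\right) + \left(1 - \frac{2}{5}\right)^{2}\right)} = \frac{1}{14755 - \left(36356 - \left(\frac{3}{5}\right)^{2}\right)} = \frac{1}{14755 + \left(-36356 + \frac{9}{25}\right)} = \frac{1}{14755 - \frac{908891}{25}} = \frac{1}{- \frac{540016}{25}} = - \frac{25}{540016}$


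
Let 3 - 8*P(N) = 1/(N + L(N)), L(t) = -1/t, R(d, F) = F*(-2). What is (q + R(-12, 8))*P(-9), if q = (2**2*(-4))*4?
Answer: -249/8 ≈ -31.125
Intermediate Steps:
R(d, F) = -2*F
q = -64 (q = (4*(-4))*4 = -16*4 = -64)
P(N) = 3/8 - 1/(8*(N - 1/N))
(q + R(-12, 8))*P(-9) = (-64 - 2*8)*((-3 - 9*(-1 + 3*(-9)))/(8*(-1 + (-9)**2))) = (-64 - 16)*((-3 - 9*(-1 - 27))/(8*(-1 + 81))) = -10*(-3 - 9*(-28))/80 = -10*(-3 + 252)/80 = -10*249/80 = -80*249/640 = -249/8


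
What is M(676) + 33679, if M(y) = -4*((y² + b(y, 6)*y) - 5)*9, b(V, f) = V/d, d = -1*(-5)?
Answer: -98537521/5 ≈ -1.9708e+7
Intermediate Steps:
d = 5
b(V, f) = V/5
M(y) = 180 - 216*y²/5 (M(y) = -4*((y² + (y/5)*y) - 5)*9 = -4*((y² + y²/5) - 5)*9 = -4*(6*y²/5 - 5)*9 = -4*(-5 + 6*y²/5)*9 = (20 - 24*y²/5)*9 = 180 - 216*y²/5)
M(676) + 33679 = (180 - 216/5*676²) + 33679 = (180 - 216/5*456976) + 33679 = (180 - 98706816/5) + 33679 = -98705916/5 + 33679 = -98537521/5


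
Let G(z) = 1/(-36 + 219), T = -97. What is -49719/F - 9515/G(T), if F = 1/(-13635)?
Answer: 676177320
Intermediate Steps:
F = -1/13635 ≈ -7.3341e-5
G(z) = 1/183
-49719/F - 9515/G(T) = -49719/(-1/13635) - 9515/1/183 = -49719*(-13635) - 9515*183 = 677918565 - 1741245 = 676177320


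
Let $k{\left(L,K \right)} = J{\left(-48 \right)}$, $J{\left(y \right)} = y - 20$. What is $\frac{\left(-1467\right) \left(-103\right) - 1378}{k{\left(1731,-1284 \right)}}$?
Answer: $- \frac{149723}{68} \approx -2201.8$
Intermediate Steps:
$J{\left(y \right)} = -20 + y$ ($J{\left(y \right)} = y - 20 = -20 + y$)
$k{\left(L,K \right)} = -68$ ($k{\left(L,K \right)} = -20 - 48 = -68$)
$\frac{\left(-1467\right) \left(-103\right) - 1378}{k{\left(1731,-1284 \right)}} = \frac{\left(-1467\right) \left(-103\right) - 1378}{-68} = \left(151101 - 1378\right) \left(- \frac{1}{68}\right) = 149723 \left(- \frac{1}{68}\right) = - \frac{149723}{68}$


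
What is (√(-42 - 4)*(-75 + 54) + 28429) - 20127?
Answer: 8302 - 21*I*√46 ≈ 8302.0 - 142.43*I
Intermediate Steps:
(√(-42 - 4)*(-75 + 54) + 28429) - 20127 = (√(-46)*(-21) + 28429) - 20127 = ((I*√46)*(-21) + 28429) - 20127 = (-21*I*√46 + 28429) - 20127 = (28429 - 21*I*√46) - 20127 = 8302 - 21*I*√46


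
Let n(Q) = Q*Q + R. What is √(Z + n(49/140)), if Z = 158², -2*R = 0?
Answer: √9985649/20 ≈ 158.00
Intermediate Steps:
R = 0 (R = -½*0 = 0)
n(Q) = Q² (n(Q) = Q*Q + 0 = Q² + 0 = Q²)
Z = 24964
√(Z + n(49/140)) = √(24964 + (49/140)²) = √(24964 + (49*(1/140))²) = √(24964 + (7/20)²) = √(24964 + 49/400) = √(9985649/400) = √9985649/20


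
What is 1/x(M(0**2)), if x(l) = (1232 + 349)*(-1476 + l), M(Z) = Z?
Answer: -1/2333556 ≈ -4.2853e-7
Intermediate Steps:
x(l) = -2333556 + 1581*l (x(l) = 1581*(-1476 + l) = -2333556 + 1581*l)
1/x(M(0**2)) = 1/(-2333556 + 1581*0**2) = 1/(-2333556 + 1581*0) = 1/(-2333556 + 0) = 1/(-2333556) = -1/2333556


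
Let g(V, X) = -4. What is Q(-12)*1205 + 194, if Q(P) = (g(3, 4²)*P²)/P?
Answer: 58034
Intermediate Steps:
Q(P) = -4*P (Q(P) = (-4*P²)/P = -4*P)
Q(-12)*1205 + 194 = -4*(-12)*1205 + 194 = 48*1205 + 194 = 57840 + 194 = 58034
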